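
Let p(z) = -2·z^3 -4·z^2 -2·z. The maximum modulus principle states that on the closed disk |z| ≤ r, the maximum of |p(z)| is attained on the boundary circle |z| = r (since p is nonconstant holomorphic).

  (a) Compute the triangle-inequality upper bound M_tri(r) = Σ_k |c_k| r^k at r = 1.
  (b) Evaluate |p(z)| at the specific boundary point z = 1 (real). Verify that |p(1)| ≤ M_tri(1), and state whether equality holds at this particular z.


Coefficients: c_0 = 0, c_1 = -2, c_2 = -4, c_3 = -2. Radius r = 1.
Part (a). Triangle bound: M_tri(r) = Σ_k |c_k| r^k
  = |0|·1^0 + |-2|·1^1 + |-4|·1^2 + |-2|·1^3
  = 0 + 2 + 4 + 2 = 8.
This bounds M(r) := max_{|z|=r} |p(z)| from above; equality holds iff all terms c_k z^k can be made to align in phase at a single z on |z|=r.
Part (b). At z = 1 (real, on the circle |z| = r):
  p(1) = (0)·1^0 + (-2)·1^1 + (-4)·1^2 + (-2)·1^3 = -8.
  |p(1)| = 8.
Since all nonzero coefficients share the same sign, |p(1)| = 8 = M_tri(1); the triangle bound is attained at z = 1, so in fact M(r) = 8.

M_tri(1) = 8; |p(1)| = 8; equality at z=1: yes.


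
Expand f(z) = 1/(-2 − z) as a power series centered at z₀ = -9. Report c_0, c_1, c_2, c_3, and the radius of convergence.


Let w = z − z₀, so z = z₀ + w.
Then -2 − z = -2 − (z₀ + w) = (-2 − z₀) − w = 7 − w.
f(z) = 1/(7 − w) = (1/(7)) · 1/(1 − w/(7)) = Σ_{n≥0} w^n / (7)^(n+1).
So c_n = 1/(7)^(n+1):
  c_0 = 1/(7)^1 = 1/7.
  c_1 = 1/(7)^2 = 1/49.
  c_2 = 1/(7)^3 = 1/343.
  c_3 = 1/(7)^4 = 1/2401.
The series is valid for |w/d| < 1, i.e. |z − z₀| < |d|.
Radius of convergence: R = |-2 − z₀| = |7| = 7 (distance from z₀ to the singularity z = -2).

c_0 = 1/7, c_1 = 1/49, c_2 = 1/343, c_3 = 1/2401; R = 7.


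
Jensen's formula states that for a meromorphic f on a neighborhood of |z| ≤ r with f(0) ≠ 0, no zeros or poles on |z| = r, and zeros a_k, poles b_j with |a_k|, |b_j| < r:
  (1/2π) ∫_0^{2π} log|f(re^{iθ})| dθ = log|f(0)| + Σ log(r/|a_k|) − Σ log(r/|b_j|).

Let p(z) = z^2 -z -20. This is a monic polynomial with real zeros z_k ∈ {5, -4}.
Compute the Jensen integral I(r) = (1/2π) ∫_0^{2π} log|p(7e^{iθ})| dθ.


Zeros: -4, 5; r = 7.
Inside |z| < r: -4, 5. Outside (|z| ≥ r): ∅.
p(0) = -20, so log|p(0)| = log(20) = 2.9957.
Apply Jensen: I(r) = log|p(0)| + Σ_k log(r/|z_k|), summed over zeros inside |z| < r.
  log(r/|z_k|) for z_k = 5: log(7/5) = 0.3365
  log(r/|z_k|) for z_k = -4: log(7/4) = 0.5596
Sum over inside zeros: 0.8961.
I(r) = log|p(0)| + (inside sum) = 2.9957 + 0.8961 = 3.8918.
Closed form (all zeros inside, monic): I(r) = n·log(r) = 2·log(7) = 3.8918. ✓

I(r) ≈ 3.8918.


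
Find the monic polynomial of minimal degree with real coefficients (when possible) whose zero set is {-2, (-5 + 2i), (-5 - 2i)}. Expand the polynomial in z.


The polynomial is p(z) = ∏_{α ∈ S} (z − α), where S = {-2, (-5 + 2i), (-5 - 2i)}.
Expanding the product yields: p(z) = z^3 + 12·z^2 + 49·z + 58.
Note conjugate pairs combine to real quadratics: (z − (-5+2i))(z − (-5−2i)) = z² + 10z + 29.
The resulting polynomial has degree 3 and real coefficients as required.

p(z) = z^3 + 12·z^2 + 49·z + 58.


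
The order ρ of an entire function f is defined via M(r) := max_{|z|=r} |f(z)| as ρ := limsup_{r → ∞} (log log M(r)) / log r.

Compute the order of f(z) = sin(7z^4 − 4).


Write sin(w) = (e^{iw} ± e^{−iw})/(2 or 2i), so |sin(w)| ≤ e^{|w|}. With w = 7z^4 − 4, |w| ≤ 7r^4 + 4 on |z|=r, giving M(r) ≤ e^{7r^4 + 4} and ρ ≤ 4. For the lower bound, choose z on |z|=r with 7z^4 purely imaginary of modulus 7r^4; then |sin(7z^4 − 4)| grows like e^{7r^4}/2, so ρ ≥ 4. Hence ρ = 4.
Therefore ρ = 4.

Order ρ = 4.


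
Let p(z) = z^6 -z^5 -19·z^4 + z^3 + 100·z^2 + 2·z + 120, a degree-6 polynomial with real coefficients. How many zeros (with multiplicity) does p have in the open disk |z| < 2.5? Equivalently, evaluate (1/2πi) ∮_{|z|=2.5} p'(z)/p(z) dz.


The zeros of p are: 4, 3, (-3 + 1i), (-3 - 1i), (0 + 1i), (0 - 1i).
Their magnitudes are: 4, 3, 3.162, 3.162, 1, 1.
Zeros with |z| < R = 2.5: (0 + 1i), (0 - 1i).
Count = 2.
By the argument principle, (1/2πi) ∮_{|z|=R} p'(z)/p(z) dz equals exactly this count.

Number of zeros inside |z| < 2.5: 2.


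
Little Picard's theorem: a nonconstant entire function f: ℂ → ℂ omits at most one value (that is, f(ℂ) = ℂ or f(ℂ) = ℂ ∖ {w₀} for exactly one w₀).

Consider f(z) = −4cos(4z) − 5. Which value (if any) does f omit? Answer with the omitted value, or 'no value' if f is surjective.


Little Picard bounds the complement of f(ℂ) to at most one point.
cos is entire and surjective onto ℂ: for every w ∈ ℂ, cos(ζ) = w has a solution ζ ∈ ℂ (e.g., via the complex inverse arccos). With ζ = 4z this gives z = ζ/(4). Then -4·cos(4z) takes every value in -4·ℂ = ℂ, and adding -5 is a bijection of ℂ. So f is surjective and omits no value. (Note: only on the real line is cos bounded by [−1, 1].)

Omitted value: no value.


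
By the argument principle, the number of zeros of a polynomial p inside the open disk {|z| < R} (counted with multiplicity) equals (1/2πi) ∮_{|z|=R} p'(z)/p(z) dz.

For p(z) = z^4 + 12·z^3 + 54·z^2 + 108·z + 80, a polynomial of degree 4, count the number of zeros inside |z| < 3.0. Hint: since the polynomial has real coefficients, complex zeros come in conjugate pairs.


The zeros of p are: (-3 + 1i), (-3 - 1i), -2, -4.
Their magnitudes are: 3.162, 3.162, 2, 4.
Zeros with |z| < R = 3.0: -2.
Count = 1.
By the argument principle, (1/2πi) ∮_{|z|=R} p'(z)/p(z) dz equals exactly this count.

Number of zeros inside |z| < 3.0: 1.


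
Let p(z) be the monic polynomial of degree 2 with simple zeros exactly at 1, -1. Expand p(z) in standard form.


The polynomial is p(z) = ∏_{α ∈ S} (z − α), where S = {1, -1}.
Expanding the product yields: p(z) = z^2 -1.
The resulting polynomial has degree 2 and real coefficients as required.

p(z) = z^2 -1.


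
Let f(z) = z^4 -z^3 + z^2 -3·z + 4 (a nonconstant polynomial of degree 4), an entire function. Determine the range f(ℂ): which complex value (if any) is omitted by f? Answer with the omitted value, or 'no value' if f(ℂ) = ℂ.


Little Picard bounds the complement of f(ℂ) to at most one point.
For every w ∈ ℂ, the equation p(z) − w = 0 is a nonconstant polynomial in z and hence has at least one root by the fundamental theorem of algebra. So p is surjective onto ℂ, omitting no value.

Omitted value: no value.


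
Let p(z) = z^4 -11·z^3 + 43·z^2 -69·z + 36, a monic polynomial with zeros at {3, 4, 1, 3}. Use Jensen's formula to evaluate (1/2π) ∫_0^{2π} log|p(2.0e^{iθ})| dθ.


Zeros: 1, 3, 3, 4; r = 2.0.
Inside |z| < r: 1. Outside (|z| ≥ r): 3, 3, 4.
p(0) = 36, so log|p(0)| = log(36) = 3.5835.
Apply Jensen: I(r) = log|p(0)| + Σ_k log(r/|z_k|), summed over zeros inside |z| < r.
  log(r/|z_k|) for z_k = 1: log(2.0/1) = 0.6931
  Outside zeros (3, 3, 4) contribute nothing to the Jensen sum.
Sum over inside zeros: 0.6931.
I(r) = log|p(0)| + (inside sum) = 3.5835 + 0.6931 = 4.2767.
Note: since some zeros are outside |z| ≤ r, the simplified n·log(r) form does NOT apply — only the inside zeros contribute.

I(r) ≈ 4.2767.


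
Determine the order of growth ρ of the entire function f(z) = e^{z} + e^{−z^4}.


Each summand is entire of order 1 and 4 respectively (as in the single-exponential case). The order of a sum is at most the max of the orders, so ρ ≤ 4. For the lower bound: on |z|=r choose arg z so that -1z^4 is real positive; then |e^{-1z^4}| = e^{1r^4} while |e^{1z}| ≤ e^{1r^1} = o(e^{1r^4}). So |f| ≥ e^{1r^4}(1 − o(1)) and ρ ≥ 4. Hence ρ = max(1, 4) = 4.
Therefore ρ = 4.

Order ρ = 4.


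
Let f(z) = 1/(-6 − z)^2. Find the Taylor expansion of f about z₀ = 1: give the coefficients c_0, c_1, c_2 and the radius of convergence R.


Let w = z − z₀, so z = z₀ + w.
Then -6 − z = -6 − (z₀ + w) = (-6 − z₀) − w = -7 − w.
f(z) = 1/(-7 − w)^2 = (1/(-7)^2) · (1 − w/(-7))^{−2}.
By the binomial series (1−u)^{−2} = Σ_{n≥0} C(n+1, 1) u^n for |u|<1, with u = w/(-7):
  c_n = C(n+1, 1) / (-7)^(n+2).
  c_0 = 1/(-7)^2 = 1/49.
  c_1 = 2/(-7)^3 = -2/343.
  c_2 = 3/(-7)^4 = 3/2401.
The series is valid for |w/d| < 1, i.e. |z − z₀| < |d|.
Radius of convergence: R = |-6 − z₀| = |-7| = 7 (distance from z₀ to the singularity z = -6).

c_0 = 1/49, c_1 = -2/343, c_2 = 3/2401; R = 7.


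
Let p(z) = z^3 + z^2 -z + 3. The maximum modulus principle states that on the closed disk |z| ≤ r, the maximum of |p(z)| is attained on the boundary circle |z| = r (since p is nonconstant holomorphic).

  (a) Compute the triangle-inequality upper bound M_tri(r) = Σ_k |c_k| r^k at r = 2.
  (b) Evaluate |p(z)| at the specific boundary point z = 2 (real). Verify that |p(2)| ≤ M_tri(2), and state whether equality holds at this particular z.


Coefficients: c_0 = 3, c_1 = -1, c_2 = 1, c_3 = 1. Radius r = 2.
Part (a). Triangle bound: M_tri(r) = Σ_k |c_k| r^k
  = |3|·2^0 + |-1|·2^1 + |1|·2^2 + |1|·2^3
  = 3 + 2 + 4 + 8 = 17.
This bounds M(r) := max_{|z|=r} |p(z)| from above; equality holds iff all terms c_k z^k can be made to align in phase at a single z on |z|=r.
Part (b). At z = 2 (real, on the circle |z| = r):
  p(2) = (3)·2^0 + (-1)·2^1 + (1)·2^2 + (1)·2^3 = 13.
  |p(2)| = 13.
Check: |p(2)| = 13 ≤ 17 = M_tri(2). ✓ Equality does not hold at z = 2 (the coefficients have mixed signs, so the terms do not all align in phase there).

M_tri(2) = 17; |p(2)| = 13; equality at z=2: no.


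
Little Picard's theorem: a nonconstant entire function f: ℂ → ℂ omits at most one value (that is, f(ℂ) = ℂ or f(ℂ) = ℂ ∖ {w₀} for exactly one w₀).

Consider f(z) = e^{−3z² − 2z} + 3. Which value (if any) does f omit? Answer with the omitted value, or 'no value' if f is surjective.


Little Picard bounds the complement of f(ℂ) to at most one point.
The exponent g(z) = −3z² − 2z is a nonconstant polynomial, hence surjective onto ℂ. So e^{g(z)} takes every value in {e^w : w ∈ ℂ} = ℂ ∖ {0}. Adding 3 shifts the range to ℂ ∖ {3}. f omits exactly 3.

Omitted value: 3.


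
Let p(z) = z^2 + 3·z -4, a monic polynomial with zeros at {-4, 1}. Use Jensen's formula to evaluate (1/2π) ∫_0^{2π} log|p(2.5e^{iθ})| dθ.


Zeros: -4, 1; r = 2.5.
Inside |z| < r: 1. Outside (|z| ≥ r): -4.
p(0) = -4, so log|p(0)| = log(4) = 1.3863.
Apply Jensen: I(r) = log|p(0)| + Σ_k log(r/|z_k|), summed over zeros inside |z| < r.
  log(r/|z_k|) for z_k = 1: log(2.5/1) = 0.9163
  Outside zeros (-4) contribute nothing to the Jensen sum.
Sum over inside zeros: 0.9163.
I(r) = log|p(0)| + (inside sum) = 1.3863 + 0.9163 = 2.3026.
Note: since some zeros are outside |z| ≤ r, the simplified n·log(r) form does NOT apply — only the inside zeros contribute.

I(r) ≈ 2.3026.


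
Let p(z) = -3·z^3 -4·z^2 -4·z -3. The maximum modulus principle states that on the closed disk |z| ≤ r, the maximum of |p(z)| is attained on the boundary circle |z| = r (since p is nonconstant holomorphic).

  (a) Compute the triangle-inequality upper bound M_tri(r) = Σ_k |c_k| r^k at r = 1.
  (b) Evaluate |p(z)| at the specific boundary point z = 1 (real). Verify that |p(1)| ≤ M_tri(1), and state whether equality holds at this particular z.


Coefficients: c_0 = -3, c_1 = -4, c_2 = -4, c_3 = -3. Radius r = 1.
Part (a). Triangle bound: M_tri(r) = Σ_k |c_k| r^k
  = |-3|·1^0 + |-4|·1^1 + |-4|·1^2 + |-3|·1^3
  = 3 + 4 + 4 + 3 = 14.
This bounds M(r) := max_{|z|=r} |p(z)| from above; equality holds iff all terms c_k z^k can be made to align in phase at a single z on |z|=r.
Part (b). At z = 1 (real, on the circle |z| = r):
  p(1) = (-3)·1^0 + (-4)·1^1 + (-4)·1^2 + (-3)·1^3 = -14.
  |p(1)| = 14.
Since all nonzero coefficients share the same sign, |p(1)| = 14 = M_tri(1); the triangle bound is attained at z = 1, so in fact M(r) = 14.

M_tri(1) = 14; |p(1)| = 14; equality at z=1: yes.


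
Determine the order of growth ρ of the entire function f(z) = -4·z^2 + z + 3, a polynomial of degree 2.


|f(z)| ≤ Σ|c_k|·r^k = O(r^2) as r → ∞. Polynomial growth is O(e^{r^ε}) for every ε > 0 (since r^2/e^{r^ε} → 0), so ρ ≤ ε for all ε > 0, i.e. ρ = 0. Every nonconstant polynomial has order 0.
Therefore ρ = 0.

Order ρ = 0.


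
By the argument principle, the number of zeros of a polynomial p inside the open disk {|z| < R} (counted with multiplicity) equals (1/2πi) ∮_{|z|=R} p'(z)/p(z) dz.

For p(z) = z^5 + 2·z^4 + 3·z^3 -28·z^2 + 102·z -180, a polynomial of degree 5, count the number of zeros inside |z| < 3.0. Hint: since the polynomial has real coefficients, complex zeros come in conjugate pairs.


The zeros of p are: (1 + 2i), (1 - 2i), (-3 + 3i), (-3 - 3i), 2.
Their magnitudes are: 2.236, 2.236, 4.243, 4.243, 2.
Zeros with |z| < R = 3.0: (1 + 2i), (1 - 2i), 2.
Count = 3.
By the argument principle, (1/2πi) ∮_{|z|=R} p'(z)/p(z) dz equals exactly this count.

Number of zeros inside |z| < 3.0: 3.


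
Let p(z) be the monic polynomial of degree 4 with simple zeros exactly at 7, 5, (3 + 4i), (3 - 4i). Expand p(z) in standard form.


The polynomial is p(z) = ∏_{α ∈ S} (z − α), where S = {7, 5, (3 + 4i), (3 - 4i)}.
Expanding the product yields: p(z) = z^4 -18·z^3 + 132·z^2 -510·z + 875.
Note conjugate pairs combine to real quadratics: (z − (3+4i))(z − (3−4i)) = z² − 6z + 25.
The resulting polynomial has degree 4 and real coefficients as required.

p(z) = z^4 -18·z^3 + 132·z^2 -510·z + 875.


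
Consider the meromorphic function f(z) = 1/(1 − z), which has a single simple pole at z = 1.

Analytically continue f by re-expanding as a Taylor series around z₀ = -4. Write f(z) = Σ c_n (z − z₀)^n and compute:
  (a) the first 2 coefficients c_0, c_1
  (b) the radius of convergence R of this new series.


Let w = z − z₀, so z = z₀ + w.
Then 1 − z = 1 − (z₀ + w) = (1 − z₀) − w = 5 − w.
f(z) = 1/(5 − w) = (1/(5)) · 1/(1 − w/(5)) = Σ_{n≥0} w^n / (5)^(n+1).
So c_n = 1/(5)^(n+1):
  c_0 = 1/(5)^1 = 1/5.
  c_1 = 1/(5)^2 = 1/25.
The series is valid for |w/d| < 1, i.e. |z − z₀| < |d|.
Radius of convergence: R = |1 − z₀| = |5| = 5 (distance from z₀ to the singularity z = 1).

c_0 = 1/5, c_1 = 1/25; R = 5.


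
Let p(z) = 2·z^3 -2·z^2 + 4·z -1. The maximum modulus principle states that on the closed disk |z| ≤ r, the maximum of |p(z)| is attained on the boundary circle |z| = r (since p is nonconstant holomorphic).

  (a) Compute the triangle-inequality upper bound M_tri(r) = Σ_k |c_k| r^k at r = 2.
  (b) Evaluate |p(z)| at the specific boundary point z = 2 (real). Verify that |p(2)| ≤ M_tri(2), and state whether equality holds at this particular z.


Coefficients: c_0 = -1, c_1 = 4, c_2 = -2, c_3 = 2. Radius r = 2.
Part (a). Triangle bound: M_tri(r) = Σ_k |c_k| r^k
  = |-1|·2^0 + |4|·2^1 + |-2|·2^2 + |2|·2^3
  = 1 + 8 + 8 + 16 = 33.
This bounds M(r) := max_{|z|=r} |p(z)| from above; equality holds iff all terms c_k z^k can be made to align in phase at a single z on |z|=r.
Part (b). At z = 2 (real, on the circle |z| = r):
  p(2) = (-1)·2^0 + (4)·2^1 + (-2)·2^2 + (2)·2^3 = 15.
  |p(2)| = 15.
Check: |p(2)| = 15 ≤ 33 = M_tri(2). ✓ Equality does not hold at z = 2 (the coefficients have mixed signs, so the terms do not all align in phase there).

M_tri(2) = 33; |p(2)| = 15; equality at z=2: no.


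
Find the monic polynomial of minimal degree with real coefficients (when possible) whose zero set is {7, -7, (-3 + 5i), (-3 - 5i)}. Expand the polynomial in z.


The polynomial is p(z) = ∏_{α ∈ S} (z − α), where S = {7, -7, (-3 + 5i), (-3 - 5i)}.
Expanding the product yields: p(z) = z^4 + 6·z^3 -15·z^2 -294·z -1666.
Note conjugate pairs combine to real quadratics: (z − (-3+5i))(z − (-3−5i)) = z² + 6z + 34.
The resulting polynomial has degree 4 and real coefficients as required.

p(z) = z^4 + 6·z^3 -15·z^2 -294·z -1666.


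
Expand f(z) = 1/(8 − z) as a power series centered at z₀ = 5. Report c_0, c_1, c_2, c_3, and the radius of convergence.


Let w = z − z₀, so z = z₀ + w.
Then 8 − z = 8 − (z₀ + w) = (8 − z₀) − w = 3 − w.
f(z) = 1/(3 − w) = (1/(3)) · 1/(1 − w/(3)) = Σ_{n≥0} w^n / (3)^(n+1).
So c_n = 1/(3)^(n+1):
  c_0 = 1/(3)^1 = 1/3.
  c_1 = 1/(3)^2 = 1/9.
  c_2 = 1/(3)^3 = 1/27.
  c_3 = 1/(3)^4 = 1/81.
The series is valid for |w/d| < 1, i.e. |z − z₀| < |d|.
Radius of convergence: R = |8 − z₀| = |3| = 3 (distance from z₀ to the singularity z = 8).

c_0 = 1/3, c_1 = 1/9, c_2 = 1/27, c_3 = 1/81; R = 3.


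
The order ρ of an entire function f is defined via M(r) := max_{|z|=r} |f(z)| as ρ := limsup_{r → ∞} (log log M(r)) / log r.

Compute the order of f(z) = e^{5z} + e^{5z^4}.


Each summand is entire of order 1 and 4 respectively (as in the single-exponential case). The order of a sum is at most the max of the orders, so ρ ≤ 4. For the lower bound: on |z|=r choose arg z so that 5z^4 is real positive; then |e^{5z^4}| = e^{5r^4} while |e^{5z}| ≤ e^{5r^1} = o(e^{5r^4}). So |f| ≥ e^{5r^4}(1 − o(1)) and ρ ≥ 4. Hence ρ = max(1, 4) = 4.
Therefore ρ = 4.

Order ρ = 4.


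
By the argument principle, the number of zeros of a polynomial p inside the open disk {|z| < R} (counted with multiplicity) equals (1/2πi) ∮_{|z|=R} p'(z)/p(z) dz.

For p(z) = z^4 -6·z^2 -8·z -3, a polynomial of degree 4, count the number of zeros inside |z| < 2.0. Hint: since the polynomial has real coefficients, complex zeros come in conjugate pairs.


The zeros of p are: -1, -1, 3, -1.
Their magnitudes are: 1, 1, 3, 1.
Zeros with |z| < R = 2.0: -1, -1, -1.
Count = 3.
By the argument principle, (1/2πi) ∮_{|z|=R} p'(z)/p(z) dz equals exactly this count.

Number of zeros inside |z| < 2.0: 3.


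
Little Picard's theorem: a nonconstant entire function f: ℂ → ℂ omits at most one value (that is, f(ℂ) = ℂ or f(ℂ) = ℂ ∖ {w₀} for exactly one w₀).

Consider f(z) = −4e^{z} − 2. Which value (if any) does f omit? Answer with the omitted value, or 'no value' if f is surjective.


Little Picard bounds the complement of f(ℂ) to at most one point.
e^{z} is never zero on ℂ, so -4·e^{z} takes every value in ℂ ∖ {0}. Adding -2 shifts the range to ℂ ∖ {-2}. Thus f omits exactly the value -2.

Omitted value: -2.


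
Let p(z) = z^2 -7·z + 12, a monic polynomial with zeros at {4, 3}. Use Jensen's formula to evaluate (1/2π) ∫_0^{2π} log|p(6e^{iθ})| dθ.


Zeros: 3, 4; r = 6.
Inside |z| < r: 3, 4. Outside (|z| ≥ r): ∅.
p(0) = 12, so log|p(0)| = log(12) = 2.4849.
Apply Jensen: I(r) = log|p(0)| + Σ_k log(r/|z_k|), summed over zeros inside |z| < r.
  log(r/|z_k|) for z_k = 4: log(6/4) = 0.4055
  log(r/|z_k|) for z_k = 3: log(6/3) = 0.6931
Sum over inside zeros: 1.0986.
I(r) = log|p(0)| + (inside sum) = 2.4849 + 1.0986 = 3.5835.
Closed form (all zeros inside, monic): I(r) = n·log(r) = 2·log(6) = 3.5835. ✓

I(r) ≈ 3.5835.


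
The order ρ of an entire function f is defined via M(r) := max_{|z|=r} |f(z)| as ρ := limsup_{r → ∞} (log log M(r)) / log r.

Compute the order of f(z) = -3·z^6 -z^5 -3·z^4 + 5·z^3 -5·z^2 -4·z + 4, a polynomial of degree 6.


|f(z)| ≤ Σ|c_k|·r^k = O(r^6) as r → ∞. Polynomial growth is O(e^{r^ε}) for every ε > 0 (since r^6/e^{r^ε} → 0), so ρ ≤ ε for all ε > 0, i.e. ρ = 0. Every nonconstant polynomial has order 0.
Therefore ρ = 0.

Order ρ = 0.


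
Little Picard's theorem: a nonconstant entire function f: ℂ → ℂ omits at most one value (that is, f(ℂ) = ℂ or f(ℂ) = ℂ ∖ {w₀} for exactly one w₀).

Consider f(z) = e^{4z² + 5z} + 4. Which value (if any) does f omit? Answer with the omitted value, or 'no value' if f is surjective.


Little Picard bounds the complement of f(ℂ) to at most one point.
The exponent g(z) = 4z² + 5z is a nonconstant polynomial, hence surjective onto ℂ. So e^{g(z)} takes every value in {e^w : w ∈ ℂ} = ℂ ∖ {0}. Adding 4 shifts the range to ℂ ∖ {4}. f omits exactly 4.

Omitted value: 4.


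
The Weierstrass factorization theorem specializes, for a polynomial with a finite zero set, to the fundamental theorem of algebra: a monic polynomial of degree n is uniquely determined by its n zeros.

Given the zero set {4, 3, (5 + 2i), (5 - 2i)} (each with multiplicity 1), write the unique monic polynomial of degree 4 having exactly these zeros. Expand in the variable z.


The polynomial is p(z) = ∏_{α ∈ S} (z − α), where S = {4, 3, (5 + 2i), (5 - 2i)}.
Expanding the product yields: p(z) = z^4 -17·z^3 + 111·z^2 -323·z + 348.
Note conjugate pairs combine to real quadratics: (z − (5+2i))(z − (5−2i)) = z² − 10z + 29.
The resulting polynomial has degree 4 and real coefficients as required.

p(z) = z^4 -17·z^3 + 111·z^2 -323·z + 348.


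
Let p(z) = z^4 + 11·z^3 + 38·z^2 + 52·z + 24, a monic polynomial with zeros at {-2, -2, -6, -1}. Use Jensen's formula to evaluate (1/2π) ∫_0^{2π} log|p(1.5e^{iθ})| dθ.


Zeros: -6, -2, -2, -1; r = 1.5.
Inside |z| < r: -1. Outside (|z| ≥ r): -6, -2, -2.
p(0) = 24, so log|p(0)| = log(24) = 3.1781.
Apply Jensen: I(r) = log|p(0)| + Σ_k log(r/|z_k|), summed over zeros inside |z| < r.
  log(r/|z_k|) for z_k = -1: log(1.5/1) = 0.4055
  Outside zeros (-6, -2, -2) contribute nothing to the Jensen sum.
Sum over inside zeros: 0.4055.
I(r) = log|p(0)| + (inside sum) = 3.1781 + 0.4055 = 3.5835.
Note: since some zeros are outside |z| ≤ r, the simplified n·log(r) form does NOT apply — only the inside zeros contribute.

I(r) ≈ 3.5835.


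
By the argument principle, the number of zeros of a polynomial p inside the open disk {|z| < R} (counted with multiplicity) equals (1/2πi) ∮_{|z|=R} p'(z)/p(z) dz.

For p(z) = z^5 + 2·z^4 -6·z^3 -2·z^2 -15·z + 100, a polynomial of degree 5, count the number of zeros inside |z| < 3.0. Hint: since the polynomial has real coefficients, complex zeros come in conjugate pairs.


The zeros of p are: -4, (-1 + 2i), (-1 - 2i), (2 + 1i), (2 - 1i).
Their magnitudes are: 4, 2.236, 2.236, 2.236, 2.236.
Zeros with |z| < R = 3.0: (-1 + 2i), (-1 - 2i), (2 + 1i), (2 - 1i).
Count = 4.
By the argument principle, (1/2πi) ∮_{|z|=R} p'(z)/p(z) dz equals exactly this count.

Number of zeros inside |z| < 3.0: 4.


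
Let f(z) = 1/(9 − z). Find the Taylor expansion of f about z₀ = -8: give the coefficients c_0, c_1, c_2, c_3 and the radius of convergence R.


Let w = z − z₀, so z = z₀ + w.
Then 9 − z = 9 − (z₀ + w) = (9 − z₀) − w = 17 − w.
f(z) = 1/(17 − w) = (1/(17)) · 1/(1 − w/(17)) = Σ_{n≥0} w^n / (17)^(n+1).
So c_n = 1/(17)^(n+1):
  c_0 = 1/(17)^1 = 1/17.
  c_1 = 1/(17)^2 = 1/289.
  c_2 = 1/(17)^3 = 1/4913.
  c_3 = 1/(17)^4 = 1/83521.
The series is valid for |w/d| < 1, i.e. |z − z₀| < |d|.
Radius of convergence: R = |9 − z₀| = |17| = 17 (distance from z₀ to the singularity z = 9).

c_0 = 1/17, c_1 = 1/289, c_2 = 1/4913, c_3 = 1/83521; R = 17.


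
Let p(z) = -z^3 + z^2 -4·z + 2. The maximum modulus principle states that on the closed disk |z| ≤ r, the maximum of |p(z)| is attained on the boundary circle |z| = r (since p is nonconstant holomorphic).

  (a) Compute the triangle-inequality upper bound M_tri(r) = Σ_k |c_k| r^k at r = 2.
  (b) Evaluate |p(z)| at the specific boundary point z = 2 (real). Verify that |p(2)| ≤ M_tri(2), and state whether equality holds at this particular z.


Coefficients: c_0 = 2, c_1 = -4, c_2 = 1, c_3 = -1. Radius r = 2.
Part (a). Triangle bound: M_tri(r) = Σ_k |c_k| r^k
  = |2|·2^0 + |-4|·2^1 + |1|·2^2 + |-1|·2^3
  = 2 + 8 + 4 + 8 = 22.
This bounds M(r) := max_{|z|=r} |p(z)| from above; equality holds iff all terms c_k z^k can be made to align in phase at a single z on |z|=r.
Part (b). At z = 2 (real, on the circle |z| = r):
  p(2) = (2)·2^0 + (-4)·2^1 + (1)·2^2 + (-1)·2^3 = -10.
  |p(2)| = 10.
Check: |p(2)| = 10 ≤ 22 = M_tri(2). ✓ Equality does not hold at z = 2 (the coefficients have mixed signs, so the terms do not all align in phase there).

M_tri(2) = 22; |p(2)| = 10; equality at z=2: no.


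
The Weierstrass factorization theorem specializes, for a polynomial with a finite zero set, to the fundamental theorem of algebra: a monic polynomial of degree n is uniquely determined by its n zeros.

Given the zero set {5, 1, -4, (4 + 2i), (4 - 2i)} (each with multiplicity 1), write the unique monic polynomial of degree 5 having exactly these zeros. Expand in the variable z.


The polynomial is p(z) = ∏_{α ∈ S} (z − α), where S = {5, 1, -4, (4 + 2i), (4 - 2i)}.
Expanding the product yields: p(z) = z^5 -10·z^4 + 17·z^3 + 132·z^2 -540·z + 400.
Note conjugate pairs combine to real quadratics: (z − (4+2i))(z − (4−2i)) = z² − 8z + 20.
The resulting polynomial has degree 5 and real coefficients as required.

p(z) = z^5 -10·z^4 + 17·z^3 + 132·z^2 -540·z + 400.


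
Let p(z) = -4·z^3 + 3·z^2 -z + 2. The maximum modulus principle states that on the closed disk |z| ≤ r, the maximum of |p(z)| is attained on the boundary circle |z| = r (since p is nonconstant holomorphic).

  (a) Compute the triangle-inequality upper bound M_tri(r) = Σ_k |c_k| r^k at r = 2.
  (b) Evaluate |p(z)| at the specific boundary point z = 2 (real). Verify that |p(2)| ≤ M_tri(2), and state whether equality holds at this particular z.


Coefficients: c_0 = 2, c_1 = -1, c_2 = 3, c_3 = -4. Radius r = 2.
Part (a). Triangle bound: M_tri(r) = Σ_k |c_k| r^k
  = |2|·2^0 + |-1|·2^1 + |3|·2^2 + |-4|·2^3
  = 2 + 2 + 12 + 32 = 48.
This bounds M(r) := max_{|z|=r} |p(z)| from above; equality holds iff all terms c_k z^k can be made to align in phase at a single z on |z|=r.
Part (b). At z = 2 (real, on the circle |z| = r):
  p(2) = (2)·2^0 + (-1)·2^1 + (3)·2^2 + (-4)·2^3 = -20.
  |p(2)| = 20.
Check: |p(2)| = 20 ≤ 48 = M_tri(2). ✓ Equality does not hold at z = 2 (the coefficients have mixed signs, so the terms do not all align in phase there).

M_tri(2) = 48; |p(2)| = 20; equality at z=2: no.


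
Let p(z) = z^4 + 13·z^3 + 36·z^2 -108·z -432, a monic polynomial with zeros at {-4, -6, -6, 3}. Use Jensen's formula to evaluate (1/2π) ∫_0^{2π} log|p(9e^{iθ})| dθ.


Zeros: -6, -6, -4, 3; r = 9.
Inside |z| < r: -6, -6, -4, 3. Outside (|z| ≥ r): ∅.
p(0) = -432, so log|p(0)| = log(432) = 6.0684.
Apply Jensen: I(r) = log|p(0)| + Σ_k log(r/|z_k|), summed over zeros inside |z| < r.
  log(r/|z_k|) for z_k = -4: log(9/4) = 0.8109
  log(r/|z_k|) for z_k = -6: log(9/6) = 0.4055
  log(r/|z_k|) for z_k = -6: log(9/6) = 0.4055
  log(r/|z_k|) for z_k = 3: log(9/3) = 1.0986
Sum over inside zeros: 2.7205.
I(r) = log|p(0)| + (inside sum) = 6.0684 + 2.7205 = 8.7889.
Closed form (all zeros inside, monic): I(r) = n·log(r) = 4·log(9) = 8.7889. ✓

I(r) ≈ 8.7889.


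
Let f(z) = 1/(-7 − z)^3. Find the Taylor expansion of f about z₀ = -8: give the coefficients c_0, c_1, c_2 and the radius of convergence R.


Let w = z − z₀, so z = z₀ + w.
Then -7 − z = -7 − (z₀ + w) = (-7 − z₀) − w = 1 − w.
f(z) = 1/(1 − w)^3 = (1/(1)^3) · (1 − w/(1))^{−3}.
By the binomial series (1−u)^{−3} = Σ_{n≥0} C(n+2, 2) u^n for |u|<1, with u = w/(1):
  c_n = C(n+2, 2) / (1)^(n+3).
  c_0 = 1/(1)^3 = 1.
  c_1 = 3/(1)^4 = 3.
  c_2 = 6/(1)^5 = 6.
The series is valid for |w/d| < 1, i.e. |z − z₀| < |d|.
Radius of convergence: R = |-7 − z₀| = |1| = 1 (distance from z₀ to the singularity z = -7).

c_0 = 1, c_1 = 3, c_2 = 6; R = 1.


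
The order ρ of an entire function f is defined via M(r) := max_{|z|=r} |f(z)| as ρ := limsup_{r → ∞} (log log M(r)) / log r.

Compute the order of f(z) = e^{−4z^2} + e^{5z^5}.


Each summand is entire of order 2 and 5 respectively (as in the single-exponential case). The order of a sum is at most the max of the orders, so ρ ≤ 5. For the lower bound: on |z|=r choose arg z so that 5z^5 is real positive; then |e^{5z^5}| = e^{5r^5} while |e^{-4z^2}| ≤ e^{4r^2} = o(e^{5r^5}). So |f| ≥ e^{5r^5}(1 − o(1)) and ρ ≥ 5. Hence ρ = max(2, 5) = 5.
Therefore ρ = 5.

Order ρ = 5.


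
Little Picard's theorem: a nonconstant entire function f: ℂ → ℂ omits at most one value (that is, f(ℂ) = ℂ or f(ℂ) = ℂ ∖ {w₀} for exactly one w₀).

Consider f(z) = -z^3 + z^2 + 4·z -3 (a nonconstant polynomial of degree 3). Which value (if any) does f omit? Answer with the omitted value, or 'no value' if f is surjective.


Little Picard bounds the complement of f(ℂ) to at most one point.
For every w ∈ ℂ, the equation p(z) − w = 0 is a nonconstant polynomial in z and hence has at least one root by the fundamental theorem of algebra. So p is surjective onto ℂ, omitting no value.

Omitted value: no value.


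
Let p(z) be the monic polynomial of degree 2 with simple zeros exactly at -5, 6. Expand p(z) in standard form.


The polynomial is p(z) = ∏_{α ∈ S} (z − α), where S = {-5, 6}.
Expanding the product yields: p(z) = z^2 -z -30.
The resulting polynomial has degree 2 and real coefficients as required.

p(z) = z^2 -z -30.


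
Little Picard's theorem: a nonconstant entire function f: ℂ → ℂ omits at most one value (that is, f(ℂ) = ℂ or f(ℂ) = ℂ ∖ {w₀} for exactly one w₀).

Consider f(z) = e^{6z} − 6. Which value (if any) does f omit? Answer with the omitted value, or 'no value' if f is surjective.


Little Picard bounds the complement of f(ℂ) to at most one point.
e^{6z} is never zero on ℂ, so 1·e^{6z} takes every value in ℂ ∖ {0}. Adding -6 shifts the range to ℂ ∖ {-6}. Thus f omits exactly the value -6.

Omitted value: -6.


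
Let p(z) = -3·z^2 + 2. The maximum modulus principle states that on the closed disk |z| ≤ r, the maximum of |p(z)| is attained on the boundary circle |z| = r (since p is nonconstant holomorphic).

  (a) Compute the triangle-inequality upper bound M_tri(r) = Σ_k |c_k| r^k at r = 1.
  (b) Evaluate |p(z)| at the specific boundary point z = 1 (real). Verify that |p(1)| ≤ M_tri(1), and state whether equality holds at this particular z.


Coefficients: c_0 = 2, c_1 = 0, c_2 = -3. Radius r = 1.
Part (a). Triangle bound: M_tri(r) = Σ_k |c_k| r^k
  = |2|·1^0 + |0|·1^1 + |-3|·1^2
  = 2 + 0 + 3 = 5.
This bounds M(r) := max_{|z|=r} |p(z)| from above; equality holds iff all terms c_k z^k can be made to align in phase at a single z on |z|=r.
Part (b). At z = 1 (real, on the circle |z| = r):
  p(1) = (2)·1^0 + (0)·1^1 + (-3)·1^2 = -1.
  |p(1)| = 1.
Check: |p(1)| = 1 ≤ 5 = M_tri(1). ✓ Equality does not hold at z = 1 (the coefficients have mixed signs, so the terms do not all align in phase there).

M_tri(1) = 5; |p(1)| = 1; equality at z=1: no.


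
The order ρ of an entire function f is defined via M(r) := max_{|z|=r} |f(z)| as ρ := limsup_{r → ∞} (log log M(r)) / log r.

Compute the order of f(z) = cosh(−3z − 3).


cosh(w) is a linear combination of e^{iw} and e^{−iw} (or e^w, e^{−w} in the hyperbolic case), so |cosh(w)| ≤ e^{|w|}. With w = −3z − 3, |w| ≤ 3|z| + 3 = 3r + 3 on |z| = r, giving M(r) ≤ e^{3r + 3}, so ρ ≤ 1. On a suitable ray (z = it for sin/cos; z = t for sinh/cosh, t real → ∞), |cosh(−3z − 3)| grows like e^{3|t|}/2, so ρ ≥ 1. Hence ρ = 1.
Therefore ρ = 1.

Order ρ = 1.


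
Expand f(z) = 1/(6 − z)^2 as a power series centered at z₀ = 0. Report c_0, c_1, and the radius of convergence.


Let w = z − z₀, so z = z₀ + w.
Then 6 − z = 6 − (z₀ + w) = (6 − z₀) − w = 6 − w.
f(z) = 1/(6 − w)^2 = (1/(6)^2) · (1 − w/(6))^{−2}.
By the binomial series (1−u)^{−2} = Σ_{n≥0} C(n+1, 1) u^n for |u|<1, with u = w/(6):
  c_n = C(n+1, 1) / (6)^(n+2).
  c_0 = 1/(6)^2 = 1/36.
  c_1 = 2/(6)^3 = 1/108.
The series is valid for |w/d| < 1, i.e. |z − z₀| < |d|.
Radius of convergence: R = |6 − z₀| = |6| = 6 (distance from z₀ to the singularity z = 6).

c_0 = 1/36, c_1 = 1/108; R = 6.


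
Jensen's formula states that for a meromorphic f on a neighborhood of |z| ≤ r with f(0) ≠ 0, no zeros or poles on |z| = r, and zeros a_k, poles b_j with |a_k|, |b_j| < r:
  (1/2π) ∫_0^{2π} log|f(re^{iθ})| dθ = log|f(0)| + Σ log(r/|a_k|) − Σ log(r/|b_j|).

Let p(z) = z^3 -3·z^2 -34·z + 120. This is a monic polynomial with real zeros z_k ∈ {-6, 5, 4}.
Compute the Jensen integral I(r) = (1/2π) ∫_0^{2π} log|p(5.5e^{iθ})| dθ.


Zeros: -6, 4, 5; r = 5.5.
Inside |z| < r: 4, 5. Outside (|z| ≥ r): -6.
p(0) = 120, so log|p(0)| = log(120) = 4.7875.
Apply Jensen: I(r) = log|p(0)| + Σ_k log(r/|z_k|), summed over zeros inside |z| < r.
  log(r/|z_k|) for z_k = 5: log(5.5/5) = 0.0953
  log(r/|z_k|) for z_k = 4: log(5.5/4) = 0.3185
  Outside zeros (-6) contribute nothing to the Jensen sum.
Sum over inside zeros: 0.4138.
I(r) = log|p(0)| + (inside sum) = 4.7875 + 0.4138 = 5.2013.
Note: since some zeros are outside |z| ≤ r, the simplified n·log(r) form does NOT apply — only the inside zeros contribute.

I(r) ≈ 5.2013.


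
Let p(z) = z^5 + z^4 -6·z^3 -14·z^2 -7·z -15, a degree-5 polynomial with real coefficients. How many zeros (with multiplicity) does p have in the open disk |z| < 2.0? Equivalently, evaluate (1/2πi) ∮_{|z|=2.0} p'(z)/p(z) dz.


The zeros of p are: (0 + 1i), (0 - 1i), (-2 + 1i), (-2 - 1i), 3.
Their magnitudes are: 1, 1, 2.236, 2.236, 3.
Zeros with |z| < R = 2.0: (0 + 1i), (0 - 1i).
Count = 2.
By the argument principle, (1/2πi) ∮_{|z|=R} p'(z)/p(z) dz equals exactly this count.

Number of zeros inside |z| < 2.0: 2.


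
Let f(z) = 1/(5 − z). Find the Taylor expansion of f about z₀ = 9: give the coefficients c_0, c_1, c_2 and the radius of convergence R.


Let w = z − z₀, so z = z₀ + w.
Then 5 − z = 5 − (z₀ + w) = (5 − z₀) − w = -4 − w.
f(z) = 1/(-4 − w) = (1/(-4)) · 1/(1 − w/(-4)) = Σ_{n≥0} w^n / (-4)^(n+1).
So c_n = 1/(-4)^(n+1):
  c_0 = 1/(-4)^1 = -1/4.
  c_1 = 1/(-4)^2 = 1/16.
  c_2 = 1/(-4)^3 = -1/64.
The series is valid for |w/d| < 1, i.e. |z − z₀| < |d|.
Radius of convergence: R = |5 − z₀| = |-4| = 4 (distance from z₀ to the singularity z = 5).

c_0 = -1/4, c_1 = 1/16, c_2 = -1/64; R = 4.


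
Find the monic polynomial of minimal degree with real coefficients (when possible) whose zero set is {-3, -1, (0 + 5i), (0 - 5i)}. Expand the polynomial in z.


The polynomial is p(z) = ∏_{α ∈ S} (z − α), where S = {-3, -1, (0 + 5i), (0 - 5i)}.
Expanding the product yields: p(z) = z^4 + 4·z^3 + 28·z^2 + 100·z + 75.
Note conjugate pairs combine to real quadratics: (z − (0+5i))(z − (0−5i)) = z² + 25.
The resulting polynomial has degree 4 and real coefficients as required.

p(z) = z^4 + 4·z^3 + 28·z^2 + 100·z + 75.


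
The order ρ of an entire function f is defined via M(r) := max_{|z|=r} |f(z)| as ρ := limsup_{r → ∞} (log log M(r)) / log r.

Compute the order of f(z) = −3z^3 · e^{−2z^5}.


M(r) = max_{|z|=r} |-3|·|z|^3·|e^{−2z^5}| = 3·r^3 · e^{2r^5} (the factors attain their maxima compatibly on |z|=r). Then log M(r) = log 3 + 3·log r + 2r^5, dominated by the last term, so log log M(r) ~ 5·log r. The polynomial factor -3z^3 contributes only a log r term and does not affect the order. ρ = 5.
Therefore ρ = 5.

Order ρ = 5.


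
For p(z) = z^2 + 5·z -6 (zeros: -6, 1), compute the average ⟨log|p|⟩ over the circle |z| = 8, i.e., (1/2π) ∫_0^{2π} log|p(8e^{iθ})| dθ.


Zeros: -6, 1; r = 8.
Inside |z| < r: -6, 1. Outside (|z| ≥ r): ∅.
p(0) = -6, so log|p(0)| = log(6) = 1.7918.
Apply Jensen: I(r) = log|p(0)| + Σ_k log(r/|z_k|), summed over zeros inside |z| < r.
  log(r/|z_k|) for z_k = -6: log(8/6) = 0.2877
  log(r/|z_k|) for z_k = 1: log(8/1) = 2.0794
Sum over inside zeros: 2.3671.
I(r) = log|p(0)| + (inside sum) = 1.7918 + 2.3671 = 4.1589.
Closed form (all zeros inside, monic): I(r) = n·log(r) = 2·log(8) = 4.1589. ✓

I(r) ≈ 4.1589.


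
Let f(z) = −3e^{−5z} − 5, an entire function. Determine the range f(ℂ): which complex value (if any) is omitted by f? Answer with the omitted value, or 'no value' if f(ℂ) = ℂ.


Little Picard bounds the complement of f(ℂ) to at most one point.
e^{−5z} is never zero on ℂ, so -3·e^{−5z} takes every value in ℂ ∖ {0}. Adding -5 shifts the range to ℂ ∖ {-5}. Thus f omits exactly the value -5.

Omitted value: -5.


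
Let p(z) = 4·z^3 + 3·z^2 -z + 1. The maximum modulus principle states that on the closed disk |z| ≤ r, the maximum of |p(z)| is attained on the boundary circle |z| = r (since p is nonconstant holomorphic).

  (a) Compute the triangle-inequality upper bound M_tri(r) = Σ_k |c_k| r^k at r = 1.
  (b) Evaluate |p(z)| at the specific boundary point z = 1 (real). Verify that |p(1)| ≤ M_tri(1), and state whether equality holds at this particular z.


Coefficients: c_0 = 1, c_1 = -1, c_2 = 3, c_3 = 4. Radius r = 1.
Part (a). Triangle bound: M_tri(r) = Σ_k |c_k| r^k
  = |1|·1^0 + |-1|·1^1 + |3|·1^2 + |4|·1^3
  = 1 + 1 + 3 + 4 = 9.
This bounds M(r) := max_{|z|=r} |p(z)| from above; equality holds iff all terms c_k z^k can be made to align in phase at a single z on |z|=r.
Part (b). At z = 1 (real, on the circle |z| = r):
  p(1) = (1)·1^0 + (-1)·1^1 + (3)·1^2 + (4)·1^3 = 7.
  |p(1)| = 7.
Check: |p(1)| = 7 ≤ 9 = M_tri(1). ✓ Equality does not hold at z = 1 (the coefficients have mixed signs, so the terms do not all align in phase there).

M_tri(1) = 9; |p(1)| = 7; equality at z=1: no.


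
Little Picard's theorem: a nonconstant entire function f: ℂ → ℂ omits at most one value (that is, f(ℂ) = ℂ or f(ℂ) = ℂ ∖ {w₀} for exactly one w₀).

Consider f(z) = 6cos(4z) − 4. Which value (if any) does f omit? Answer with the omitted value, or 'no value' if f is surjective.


Little Picard bounds the complement of f(ℂ) to at most one point.
cos is entire and surjective onto ℂ: for every w ∈ ℂ, cos(ζ) = w has a solution ζ ∈ ℂ (e.g., via the complex inverse arccos). With ζ = 4z this gives z = ζ/(4). Then 6·cos(4z) takes every value in 6·ℂ = ℂ, and adding -4 is a bijection of ℂ. So f is surjective and omits no value. (Note: only on the real line is cos bounded by [−1, 1].)

Omitted value: no value.


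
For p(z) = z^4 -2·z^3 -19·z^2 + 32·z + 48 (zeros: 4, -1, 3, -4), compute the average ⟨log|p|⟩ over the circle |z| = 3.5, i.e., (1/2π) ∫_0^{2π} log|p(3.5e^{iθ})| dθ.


Zeros: -4, -1, 3, 4; r = 3.5.
Inside |z| < r: -1, 3. Outside (|z| ≥ r): -4, 4.
p(0) = 48, so log|p(0)| = log(48) = 3.8712.
Apply Jensen: I(r) = log|p(0)| + Σ_k log(r/|z_k|), summed over zeros inside |z| < r.
  log(r/|z_k|) for z_k = -1: log(3.5/1) = 1.2528
  log(r/|z_k|) for z_k = 3: log(3.5/3) = 0.1542
  Outside zeros (-4, 4) contribute nothing to the Jensen sum.
Sum over inside zeros: 1.4069.
I(r) = log|p(0)| + (inside sum) = 3.8712 + 1.4069 = 5.2781.
Note: since some zeros are outside |z| ≤ r, the simplified n·log(r) form does NOT apply — only the inside zeros contribute.

I(r) ≈ 5.2781.


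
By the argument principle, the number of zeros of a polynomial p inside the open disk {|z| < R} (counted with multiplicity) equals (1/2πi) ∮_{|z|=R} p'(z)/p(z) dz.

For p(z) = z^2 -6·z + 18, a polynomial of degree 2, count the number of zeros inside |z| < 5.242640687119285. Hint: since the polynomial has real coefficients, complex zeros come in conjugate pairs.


The zeros of p are: (3 + 3i), (3 - 3i).
Their magnitudes are: 4.243, 4.243.
Zeros with |z| < R = 5.242640687119285: (3 + 3i), (3 - 3i).
Count = 2.
By the argument principle, (1/2πi) ∮_{|z|=R} p'(z)/p(z) dz equals exactly this count.

Number of zeros inside |z| < 5.242640687119285: 2.


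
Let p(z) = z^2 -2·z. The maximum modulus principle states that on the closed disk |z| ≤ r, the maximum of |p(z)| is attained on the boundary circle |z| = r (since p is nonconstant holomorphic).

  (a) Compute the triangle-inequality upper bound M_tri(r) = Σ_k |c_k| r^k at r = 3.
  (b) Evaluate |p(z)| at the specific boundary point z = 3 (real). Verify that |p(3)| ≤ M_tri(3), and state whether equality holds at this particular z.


Coefficients: c_0 = 0, c_1 = -2, c_2 = 1. Radius r = 3.
Part (a). Triangle bound: M_tri(r) = Σ_k |c_k| r^k
  = |0|·3^0 + |-2|·3^1 + |1|·3^2
  = 0 + 6 + 9 = 15.
This bounds M(r) := max_{|z|=r} |p(z)| from above; equality holds iff all terms c_k z^k can be made to align in phase at a single z on |z|=r.
Part (b). At z = 3 (real, on the circle |z| = r):
  p(3) = (0)·3^0 + (-2)·3^1 + (1)·3^2 = 3.
  |p(3)| = 3.
Check: |p(3)| = 3 ≤ 15 = M_tri(3). ✓ Equality does not hold at z = 3 (the coefficients have mixed signs, so the terms do not all align in phase there).

M_tri(3) = 15; |p(3)| = 3; equality at z=3: no.
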